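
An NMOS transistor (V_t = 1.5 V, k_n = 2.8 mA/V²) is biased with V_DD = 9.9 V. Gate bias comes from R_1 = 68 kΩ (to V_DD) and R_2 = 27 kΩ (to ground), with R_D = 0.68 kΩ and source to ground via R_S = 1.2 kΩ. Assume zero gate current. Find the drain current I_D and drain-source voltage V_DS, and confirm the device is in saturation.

V_G = V_DD·R_2/(R_1+R_2) = 9.9×27/95 = 2.81 V.
Assume saturation: I_D = (k_n/2)(V_GS − V_t)² with V_GS = V_G − I_D·R_S = 2.81 − 1.2·I_D.
Substituting gives 2.02·I_D² − 5.41·I_D + 2.42 = 0, with roots I_D = 0.565 or 2.12 mA.
The root I_D = 2.12 mA gives V_GS = 0.269 V ≤ V_t, so take I_D = 0.565 mA.
Then V_GS = 2.14 V and V_DS = V_DD − I_D(R_D+R_S) = 9.9 − 0.565×1.88 = 8.84 V.
Saturation requires V_DS ≥ V_GS − V_t = 0.635 V; 8.84 ≥ 0.635 ✓.

I_D ≈ 0.57 mA, V_DS ≈ 8.8 V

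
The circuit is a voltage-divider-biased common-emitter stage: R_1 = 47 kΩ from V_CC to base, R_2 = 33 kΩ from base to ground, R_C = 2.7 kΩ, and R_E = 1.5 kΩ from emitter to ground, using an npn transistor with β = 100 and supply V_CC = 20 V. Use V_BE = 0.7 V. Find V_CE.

Thevenize the base divider: V_Th = V_CC·R_2/(R_1+R_2) = 20×33/80 = 8.25 V, R_Th = R_1‖R_2 = 19.4 kΩ.
Base-emitter loop: V_Th = I_B·R_Th + V_BE + (β+1)I_B·R_E, so I_B = (8.25 − 0.7) / (19.4 + 101×1.5) = 0.0442 mA.
I_C = β·I_B = 100×0.0442 = 4.42 mA, and I_E = (β+1)I_B = 4.46 mA.
V_CE = V_CC − I_C·R_C − I_E·R_E = 20 − 4.42×2.7 − 4.46×1.5 = 1.38 V.
V_CE = 1.38 V > 0.2 V confirms active-region operation.

V_CE ≈ 1.4 V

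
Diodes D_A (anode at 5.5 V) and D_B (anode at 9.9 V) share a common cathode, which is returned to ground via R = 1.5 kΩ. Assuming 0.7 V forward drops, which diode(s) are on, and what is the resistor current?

Only D_B conducts; I_R ≈ 6.1 mA

Assume both conduct. Then node N would need to be at both 5.5−0.7 = 4.8 V and 9.9−0.7 = 9.2 V, which is impossible.
Assume only D_B conducts: V_N = 9.9 − 0.7 = 9.2 V, so I_R = 9.2/1.5 = 6.13 mA.
Check D_A: its anode-to-cathode voltage is 5.5 − 9.2 = -3.7 V < 0.7 V, so it is off. The assumption is consistent.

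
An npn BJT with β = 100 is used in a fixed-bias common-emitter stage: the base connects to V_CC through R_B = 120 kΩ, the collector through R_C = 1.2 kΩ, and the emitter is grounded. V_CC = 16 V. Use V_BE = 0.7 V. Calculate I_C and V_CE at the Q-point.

Base loop: V_CC = I_B·R_B + V_BE, so I_B = (16 − 0.7)/120 kΩ = 0.128 mA.
In the active region I_C = β·I_B = 100 × 0.128 = 12.8 mA.
Collector loop: V_CE = V_CC − I_C·R_C = 16 − 12.8×1.2 = 0.7 V.
Since V_CE = 0.7 V > V_CE(sat) ≈ 0.2 V, the transistor is in the active region as assumed.

I_C ≈ 13 mA, V_CE ≈ 0.7 V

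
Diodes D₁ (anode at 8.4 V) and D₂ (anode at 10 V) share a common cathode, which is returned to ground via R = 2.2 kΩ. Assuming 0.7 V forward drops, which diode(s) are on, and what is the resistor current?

Only D₂ conducts; I_R ≈ 4.2 mA

Assume both conduct. Then node N would need to be at both 8.4−0.7 = 7.7 V and 10−0.7 = 9.3 V, which is impossible.
Assume only D₂ conducts: V_N = 10 − 0.7 = 9.3 V, so I_R = 9.3/2.2 = 4.23 mA.
Check D₁: its anode-to-cathode voltage is 8.4 − 9.3 = -0.9 V < 0.7 V, so it is off. The assumption is consistent.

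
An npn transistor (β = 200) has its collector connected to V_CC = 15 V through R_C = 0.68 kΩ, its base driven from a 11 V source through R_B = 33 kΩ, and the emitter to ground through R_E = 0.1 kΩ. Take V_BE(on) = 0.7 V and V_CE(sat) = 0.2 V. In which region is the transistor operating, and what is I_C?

saturation; I_C ≈ 19 mA

Assume active: I_B = (11 − 0.7)/(33 + 201×0.1) = 0.194 mA, I_C = β·I_B = 38.8 mA.
Then V_CE = 15 − 38.8×0.68 − 39×0.1 = -15.3 V < 0.2 V — the active assumption fails.
Re-solve with V_CE = 0.2 V. KCL at the emitter: V_E/R_E = (V_BB−0.7−V_E)/R_B + (V_CC−0.2−V_E)/R_C, giving V_E = 1.92 V.
I_C = (V_CC − 0.2 − V_E)/R_C = (14.8 − 1.92)/0.68 = 18.9 mA.
Check: I_B = (10.3 − 1.92)/33 = 0.254 mA, and β·I_B = 50.8 mA > I_C, confirming saturation.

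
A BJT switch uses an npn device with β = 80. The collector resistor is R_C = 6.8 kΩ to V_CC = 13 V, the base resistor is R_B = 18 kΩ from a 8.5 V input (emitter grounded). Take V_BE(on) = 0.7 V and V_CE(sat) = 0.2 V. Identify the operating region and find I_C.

Assume active: I_B = (8.5 − 0.7)/18 = 0.433 mA, giving I_C = β·I_B = 34.7 mA.
But then V_CE = 13 − 34.7×6.8 = -223 V < V_CE(sat) = 0.2 V — impossible in the active region.
So the transistor is saturated. With V_CE = 0.2 V, I_C = (V_CC − 0.2)/R_C = 12.8/6.8 = 1.88 mA.
Check: β·I_B = 34.7 mA > I_C = 1.88 mA, confirming saturation.

saturation; I_C ≈ 1.9 mA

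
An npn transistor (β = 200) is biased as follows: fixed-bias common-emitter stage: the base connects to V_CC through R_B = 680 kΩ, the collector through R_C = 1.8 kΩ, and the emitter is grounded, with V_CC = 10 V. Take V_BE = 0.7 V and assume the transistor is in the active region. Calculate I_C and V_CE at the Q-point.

I_C ≈ 2.7 mA, V_CE ≈ 5.1 V

Base loop: V_CC = I_B·R_B + V_BE, so I_B = (10 − 0.7)/680 kΩ = 0.0137 mA.
In the active region I_C = β·I_B = 200 × 0.0137 = 2.74 mA.
Collector loop: V_CE = V_CC − I_C·R_C = 10 − 2.74×1.8 = 5.08 V.
Since V_CE = 5.08 V > V_CE(sat) ≈ 0.2 V, the transistor is in the active region as assumed.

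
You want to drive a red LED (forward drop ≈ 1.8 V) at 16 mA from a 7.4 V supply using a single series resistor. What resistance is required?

The resistor drops V_S − V_D = 7.4 − 1.8 = 5.6 V at 16 mA.
R = 5.6 V / 16 mA = 0.35 kΩ.

R ≈ 0.35 kΩ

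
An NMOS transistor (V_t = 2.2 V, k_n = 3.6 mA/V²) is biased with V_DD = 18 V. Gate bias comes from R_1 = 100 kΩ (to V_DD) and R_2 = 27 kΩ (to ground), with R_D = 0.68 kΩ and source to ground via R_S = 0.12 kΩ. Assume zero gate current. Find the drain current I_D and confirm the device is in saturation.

V_G = V_DD·R_2/(R_1+R_2) = 18×27/127 = 3.83 V.
Assume saturation: I_D = (k_n/2)(V_GS − V_t)² with V_GS = V_G − I_D·R_S = 3.83 − 0.12·I_D.
Substituting gives 0.0259·I_D² − 1.7·I_D + 4.76 = 0, with roots I_D = 2.93 or 62.8 mA.
The root I_D = 62.8 mA gives V_GS = -3.71 V ≤ V_t, so take I_D = 2.93 mA.
Then V_GS = 3.48 V and V_DS = V_DD − I_D(R_D+R_S) = 18 − 2.93×0.8 = 15.7 V.
Saturation requires V_DS ≥ V_GS − V_t = 1.28 V; 15.7 ≥ 1.28 ✓.

I_D ≈ 2.9 mA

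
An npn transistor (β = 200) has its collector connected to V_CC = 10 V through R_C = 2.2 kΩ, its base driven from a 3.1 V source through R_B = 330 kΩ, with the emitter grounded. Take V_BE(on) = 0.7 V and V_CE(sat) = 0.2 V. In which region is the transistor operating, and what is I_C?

Assume active. Base-emitter loop: I_B = (V_BB − V_BE)/R_B = (3.1 − 0.7)/330 = 0.00727 mA.
I_C = β·I_B = 200×0.00727 = 1.45 mA.
V_CE = V_CC − I_C·R_C = 10 − 1.45×2.2 = 6.8 V > V_CE(sat), so the active-region assumption holds.

active; I_C ≈ 1.5 mA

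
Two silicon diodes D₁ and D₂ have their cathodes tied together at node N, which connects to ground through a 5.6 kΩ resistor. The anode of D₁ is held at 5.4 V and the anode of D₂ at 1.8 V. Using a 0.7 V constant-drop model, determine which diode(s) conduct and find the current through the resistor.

Assume both conduct. Then node N would need to be at both 5.4−0.7 = 4.7 V and 1.8−0.7 = 1.1 V, which is impossible.
Assume only D₁ conducts: V_N = 5.4 − 0.7 = 4.7 V, so I_R = 4.7/5.6 = 0.839 mA.
Check D₂: its anode-to-cathode voltage is 1.8 − 4.7 = -2.9 V < 0.7 V, so it is off. The assumption is consistent.

Only D₁ conducts; I_R ≈ 0.84 mA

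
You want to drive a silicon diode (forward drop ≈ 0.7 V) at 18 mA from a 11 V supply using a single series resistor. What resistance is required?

The resistor drops V_S − V_D = 11 − 0.7 = 10.3 V at 18 mA.
R = 10.3 V / 18 mA = 0.572 kΩ.

R ≈ 0.57 kΩ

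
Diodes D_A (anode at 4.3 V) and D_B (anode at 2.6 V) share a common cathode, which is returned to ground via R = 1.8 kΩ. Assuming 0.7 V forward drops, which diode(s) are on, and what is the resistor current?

Assume both conduct. Then node N would need to be at both 4.3−0.7 = 3.6 V and 2.6−0.7 = 1.9 V, which is impossible.
Assume only D_A conducts: V_N = 4.3 − 0.7 = 3.6 V, so I_R = 3.6/1.8 = 2 mA.
Check D_B: its anode-to-cathode voltage is 2.6 − 3.6 = -1 V < 0.7 V, so it is off. The assumption is consistent.

Only D_A conducts; I_R ≈ 2 mA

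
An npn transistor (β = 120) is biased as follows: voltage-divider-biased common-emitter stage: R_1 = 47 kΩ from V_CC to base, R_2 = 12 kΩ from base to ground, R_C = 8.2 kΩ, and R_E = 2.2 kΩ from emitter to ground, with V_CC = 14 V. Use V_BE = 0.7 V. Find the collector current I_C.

Thevenize the base divider: V_Th = V_CC·R_2/(R_1+R_2) = 14×12/59 = 2.85 V, R_Th = R_1‖R_2 = 9.56 kΩ.
Base-emitter loop: V_Th = I_B·R_Th + V_BE + (β+1)I_B·R_E, so I_B = (2.85 − 0.7) / (9.56 + 121×2.2) = 0.00779 mA.
I_C = β·I_B = 120×0.00779 = 0.934 mA, and I_E = (β+1)I_B = 0.942 mA.
V_CE = V_CC − I_C·R_C − I_E·R_E = 14 − 0.934×8.2 − 0.942×2.2 = 4.26 V.
V_CE = 4.26 V > 0.2 V confirms active-region operation.

I_C ≈ 0.93 mA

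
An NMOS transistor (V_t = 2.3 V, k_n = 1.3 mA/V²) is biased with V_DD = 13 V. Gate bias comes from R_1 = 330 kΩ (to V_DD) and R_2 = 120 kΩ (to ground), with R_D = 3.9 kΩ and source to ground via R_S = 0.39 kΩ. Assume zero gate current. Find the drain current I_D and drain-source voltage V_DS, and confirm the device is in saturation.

V_G = V_DD·R_2/(R_1+R_2) = 13×120/450 = 3.47 V.
Assume saturation: I_D = (k_n/2)(V_GS − V_t)² with V_GS = V_G − I_D·R_S = 3.47 − 0.39·I_D.
Substituting gives 0.0989·I_D² − 1.59·I_D + 0.885 = 0, with roots I_D = 0.577 or 15.5 mA.
The root I_D = 15.5 mA gives V_GS = -2.59 V ≤ V_t, so take I_D = 0.577 mA.
Then V_GS = 3.24 V and V_DS = V_DD − I_D(R_D+R_S) = 13 − 0.577×4.29 = 10.5 V.
Saturation requires V_DS ≥ V_GS − V_t = 0.942 V; 10.5 ≥ 0.942 ✓.

I_D ≈ 0.58 mA, V_DS ≈ 11 V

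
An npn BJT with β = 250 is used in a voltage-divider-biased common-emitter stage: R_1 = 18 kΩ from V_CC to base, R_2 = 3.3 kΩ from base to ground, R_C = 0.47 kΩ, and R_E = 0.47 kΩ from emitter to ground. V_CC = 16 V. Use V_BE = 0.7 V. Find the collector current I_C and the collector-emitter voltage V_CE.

Thevenize the base divider: V_Th = V_CC·R_2/(R_1+R_2) = 16×3.3/21.3 = 2.48 V, R_Th = R_1‖R_2 = 2.79 kΩ.
Base-emitter loop: V_Th = I_B·R_Th + V_BE + (β+1)I_B·R_E, so I_B = (2.48 − 0.7) / (2.79 + 251×0.47) = 0.0147 mA.
I_C = β·I_B = 250×0.0147 = 3.68 mA, and I_E = (β+1)I_B = 3.7 mA.
V_CE = V_CC − I_C·R_C − I_E·R_E = 16 − 3.68×0.47 − 3.7×0.47 = 12.5 V.
V_CE = 12.5 V > 0.2 V confirms active-region operation.

I_C ≈ 3.7 mA, V_CE ≈ 13 V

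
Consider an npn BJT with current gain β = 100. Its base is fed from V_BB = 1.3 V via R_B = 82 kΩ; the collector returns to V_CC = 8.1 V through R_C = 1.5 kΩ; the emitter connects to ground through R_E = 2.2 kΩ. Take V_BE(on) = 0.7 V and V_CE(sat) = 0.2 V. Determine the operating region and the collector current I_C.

active; I_C ≈ 0.2 mA

Assume active. Base-emitter loop: I_B = (V_BB − V_BE)/(R_B + (β+1)R_E) = (1.3 − 0.7)/(82 + 101×2.2) = 0.00197 mA.
I_C = β·I_B = 100×0.00197 = 0.197 mA.
V_CE = V_CC − I_C·R_C − I_E·R_E = 8.1 − 0.197×1.5 − 0.199×2.2 = 7.37 V > V_CE(sat), so the active-region assumption holds.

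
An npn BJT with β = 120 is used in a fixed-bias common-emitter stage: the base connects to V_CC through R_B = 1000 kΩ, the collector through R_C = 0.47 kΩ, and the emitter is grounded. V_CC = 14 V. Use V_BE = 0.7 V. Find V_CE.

Base loop: V_CC = I_B·R_B + V_BE, so I_B = (14 − 0.7)/1000 kΩ = 0.0133 mA.
In the active region I_C = β·I_B = 120 × 0.0133 = 1.6 mA.
Collector loop: V_CE = V_CC − I_C·R_C = 14 − 1.6×0.47 = 13.2 V.
Since V_CE = 13.2 V > V_CE(sat) ≈ 0.2 V, the transistor is in the active region as assumed.

V_CE ≈ 13 V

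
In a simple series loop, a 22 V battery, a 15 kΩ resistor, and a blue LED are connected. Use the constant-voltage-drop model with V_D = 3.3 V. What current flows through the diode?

I ≈ 1.2 mA

KVL around the loop: 22 = V_D + I·R = 3.3 + I × 15 kΩ.
So I = (22 − 3.3) / 15 kΩ = 18.7 / 15 = 1.25 mA.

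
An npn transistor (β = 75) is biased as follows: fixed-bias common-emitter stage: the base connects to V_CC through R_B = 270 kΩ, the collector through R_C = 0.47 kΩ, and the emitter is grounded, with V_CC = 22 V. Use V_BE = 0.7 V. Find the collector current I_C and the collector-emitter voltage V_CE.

I_C ≈ 5.9 mA, V_CE ≈ 19 V

Base loop: V_CC = I_B·R_B + V_BE, so I_B = (22 − 0.7)/270 kΩ = 0.0789 mA.
In the active region I_C = β·I_B = 75 × 0.0789 = 5.92 mA.
Collector loop: V_CE = V_CC − I_C·R_C = 22 − 5.92×0.47 = 19.2 V.
Since V_CE = 19.2 V > V_CE(sat) ≈ 0.2 V, the transistor is in the active region as assumed.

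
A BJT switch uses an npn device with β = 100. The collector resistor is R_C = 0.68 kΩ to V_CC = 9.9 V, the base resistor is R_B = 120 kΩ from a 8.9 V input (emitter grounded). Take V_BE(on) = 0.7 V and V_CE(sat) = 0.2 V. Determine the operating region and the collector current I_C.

Assume active. Base-emitter loop: I_B = (V_BB − V_BE)/R_B = (8.9 − 0.7)/120 = 0.0683 mA.
I_C = β·I_B = 100×0.0683 = 6.83 mA.
V_CE = V_CC − I_C·R_C = 9.9 − 6.83×0.68 = 5.25 V > V_CE(sat), so the active-region assumption holds.

active; I_C ≈ 6.8 mA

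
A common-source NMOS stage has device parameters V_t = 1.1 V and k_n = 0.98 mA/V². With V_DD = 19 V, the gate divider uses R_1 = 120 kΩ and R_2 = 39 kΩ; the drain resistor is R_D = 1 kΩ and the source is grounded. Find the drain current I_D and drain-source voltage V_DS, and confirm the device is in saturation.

I_D ≈ 6.2 mA, V_DS ≈ 13 V

V_G = V_DD·R_2/(R_1+R_2) = 19×39/159 = 4.66 V. With the source grounded, V_GS = V_G = 4.66 V.
Assume saturation: I_D = (k_n/2)(V_GS − V_t)² = (0.98/2)×(4.66 − 1.1)² = 0.49×3.56² = 6.21 mA.
V_DS = V_DD − I_D·R_D = 19 − 6.21×1 = 12.8 V.
Saturation requires V_DS ≥ V_GS − V_t = 3.56 V; 12.8 ≥ 3.56 ✓.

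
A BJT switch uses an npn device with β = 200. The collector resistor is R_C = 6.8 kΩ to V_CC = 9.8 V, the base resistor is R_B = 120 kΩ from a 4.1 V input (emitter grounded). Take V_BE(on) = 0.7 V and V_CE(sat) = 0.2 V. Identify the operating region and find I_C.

saturation; I_C ≈ 1.4 mA

Assume active: I_B = (4.1 − 0.7)/120 = 0.0283 mA, giving I_C = β·I_B = 5.67 mA.
But then V_CE = 9.8 − 5.67×6.8 = -28.7 V < V_CE(sat) = 0.2 V — impossible in the active region.
So the transistor is saturated. With V_CE = 0.2 V, I_C = (V_CC − 0.2)/R_C = 9.6/6.8 = 1.41 mA.
Check: β·I_B = 5.67 mA > I_C = 1.41 mA, confirming saturation.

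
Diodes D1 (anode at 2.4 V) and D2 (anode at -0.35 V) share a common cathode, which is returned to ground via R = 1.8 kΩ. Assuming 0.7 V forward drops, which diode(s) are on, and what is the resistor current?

Assume both conduct. Then node N would need to be at both 2.4−0.7 = 1.7 V and -0.35−0.7 = -1.05 V, which is impossible.
Assume only D1 conducts: V_N = 2.4 − 0.7 = 1.7 V, so I_R = 1.7/1.8 = 0.944 mA.
Check D2: its anode-to-cathode voltage is -0.35 − 1.7 = -2.05 V < 0.7 V, so it is off. The assumption is consistent.

Only D1 conducts; I_R ≈ 0.94 mA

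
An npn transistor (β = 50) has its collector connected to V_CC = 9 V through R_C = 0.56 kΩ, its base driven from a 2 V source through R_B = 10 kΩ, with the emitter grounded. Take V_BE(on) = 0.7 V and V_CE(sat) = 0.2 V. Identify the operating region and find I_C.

Assume active. Base-emitter loop: I_B = (V_BB − V_BE)/R_B = (2 − 0.7)/10 = 0.13 mA.
I_C = β·I_B = 50×0.13 = 6.5 mA.
V_CE = V_CC − I_C·R_C = 9 − 6.5×0.56 = 5.36 V > V_CE(sat), so the active-region assumption holds.

active; I_C ≈ 6.5 mA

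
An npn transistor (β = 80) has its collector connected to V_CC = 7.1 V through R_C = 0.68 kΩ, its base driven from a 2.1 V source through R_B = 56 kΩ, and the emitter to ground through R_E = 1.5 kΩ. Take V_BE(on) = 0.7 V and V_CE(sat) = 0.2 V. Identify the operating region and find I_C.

Assume active. Base-emitter loop: I_B = (V_BB − V_BE)/(R_B + (β+1)R_E) = (2.1 − 0.7)/(56 + 81×1.5) = 0.00789 mA.
I_C = β·I_B = 80×0.00789 = 0.631 mA.
V_CE = V_CC − I_C·R_C − I_E·R_E = 7.1 − 0.631×0.68 − 0.639×1.5 = 5.71 V > V_CE(sat), so the active-region assumption holds.

active; I_C ≈ 0.63 mA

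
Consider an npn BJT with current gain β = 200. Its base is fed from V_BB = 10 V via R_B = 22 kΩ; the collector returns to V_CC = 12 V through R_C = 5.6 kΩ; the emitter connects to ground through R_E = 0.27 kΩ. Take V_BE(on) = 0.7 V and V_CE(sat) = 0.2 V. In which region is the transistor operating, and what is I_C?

saturation; I_C ≈ 2 mA

Assume active: I_B = (10 − 0.7)/(22 + 201×0.27) = 0.122 mA, I_C = β·I_B = 24.4 mA.
Then V_CE = 12 − 24.4×5.6 − 24.5×0.27 = -131 V < 0.2 V — the active assumption fails.
Re-solve with V_CE = 0.2 V. KCL at the emitter: V_E/R_E = (V_BB−0.7−V_E)/R_B + (V_CC−0.2−V_E)/R_C, giving V_E = 0.644 V.
I_C = (V_CC − 0.2 − V_E)/R_C = (11.8 − 0.644)/5.6 = 1.99 mA.
Check: I_B = (9.3 − 0.644)/22 = 0.393 mA, and β·I_B = 78.7 mA > I_C, confirming saturation.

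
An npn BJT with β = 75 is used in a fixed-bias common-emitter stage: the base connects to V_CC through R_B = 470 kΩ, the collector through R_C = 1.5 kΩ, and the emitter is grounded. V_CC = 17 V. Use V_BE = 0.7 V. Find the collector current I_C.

Base loop: V_CC = I_B·R_B + V_BE, so I_B = (17 − 0.7)/470 kΩ = 0.0347 mA.
In the active region I_C = β·I_B = 75 × 0.0347 = 2.6 mA.
Collector loop: V_CE = V_CC − I_C·R_C = 17 − 2.6×1.5 = 13.1 V.
Since V_CE = 13.1 V > V_CE(sat) ≈ 0.2 V, the transistor is in the active region as assumed.

I_C ≈ 2.6 mA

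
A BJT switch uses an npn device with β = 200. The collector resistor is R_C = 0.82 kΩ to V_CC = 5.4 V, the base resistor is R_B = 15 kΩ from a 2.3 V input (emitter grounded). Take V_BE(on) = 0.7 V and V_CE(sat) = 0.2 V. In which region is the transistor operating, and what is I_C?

Assume active: I_B = (2.3 − 0.7)/15 = 0.107 mA, giving I_C = β·I_B = 21.3 mA.
But then V_CE = 5.4 − 21.3×0.82 = -12.1 V < V_CE(sat) = 0.2 V — impossible in the active region.
So the transistor is saturated. With V_CE = 0.2 V, I_C = (V_CC − 0.2)/R_C = 5.2/0.82 = 6.34 mA.
Check: β·I_B = 21.3 mA > I_C = 6.34 mA, confirming saturation.

saturation; I_C ≈ 6.3 mA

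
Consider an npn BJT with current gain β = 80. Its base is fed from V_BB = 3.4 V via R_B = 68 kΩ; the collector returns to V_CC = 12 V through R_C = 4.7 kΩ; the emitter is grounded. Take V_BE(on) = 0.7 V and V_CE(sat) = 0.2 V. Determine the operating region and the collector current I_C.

Assume active: I_B = (3.4 − 0.7)/68 = 0.0397 mA, giving I_C = β·I_B = 3.18 mA.
But then V_CE = 12 − 3.18×4.7 = -2.93 V < V_CE(sat) = 0.2 V — impossible in the active region.
So the transistor is saturated. With V_CE = 0.2 V, I_C = (V_CC − 0.2)/R_C = 11.8/4.7 = 2.51 mA.
Check: β·I_B = 3.18 mA > I_C = 2.51 mA, confirming saturation.

saturation; I_C ≈ 2.5 mA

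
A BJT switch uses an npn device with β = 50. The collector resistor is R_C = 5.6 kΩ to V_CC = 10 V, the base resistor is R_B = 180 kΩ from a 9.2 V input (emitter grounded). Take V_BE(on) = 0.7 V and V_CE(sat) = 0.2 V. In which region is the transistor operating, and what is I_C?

saturation; I_C ≈ 1.8 mA

Assume active: I_B = (9.2 − 0.7)/180 = 0.0472 mA, giving I_C = β·I_B = 2.36 mA.
But then V_CE = 10 − 2.36×5.6 = -3.22 V < V_CE(sat) = 0.2 V — impossible in the active region.
So the transistor is saturated. With V_CE = 0.2 V, I_C = (V_CC − 0.2)/R_C = 9.8/5.6 = 1.75 mA.
Check: β·I_B = 2.36 mA > I_C = 1.75 mA, confirming saturation.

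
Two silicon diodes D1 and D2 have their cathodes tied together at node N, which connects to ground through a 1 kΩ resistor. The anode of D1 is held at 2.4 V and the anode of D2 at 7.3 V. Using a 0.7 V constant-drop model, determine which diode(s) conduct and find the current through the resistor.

Only D2 conducts; I_R ≈ 6.6 mA

Assume both conduct. Then node N would need to be at both 2.4−0.7 = 1.7 V and 7.3−0.7 = 6.6 V, which is impossible.
Assume only D2 conducts: V_N = 7.3 − 0.7 = 6.6 V, so I_R = 6.6/1 = 6.6 mA.
Check D1: its anode-to-cathode voltage is 2.4 − 6.6 = -4.2 V < 0.7 V, so it is off. The assumption is consistent.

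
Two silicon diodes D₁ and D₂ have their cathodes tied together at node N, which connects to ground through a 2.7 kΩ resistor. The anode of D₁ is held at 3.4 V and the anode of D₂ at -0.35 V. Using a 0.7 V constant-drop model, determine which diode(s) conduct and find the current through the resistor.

Assume both conduct. Then node N would need to be at both 3.4−0.7 = 2.7 V and -0.35−0.7 = -1.05 V, which is impossible.
Assume only D₁ conducts: V_N = 3.4 − 0.7 = 2.7 V, so I_R = 2.7/2.7 = 1 mA.
Check D₂: its anode-to-cathode voltage is -0.35 − 2.7 = -3.05 V < 0.7 V, so it is off. The assumption is consistent.

Only D₁ conducts; I_R ≈ 1 mA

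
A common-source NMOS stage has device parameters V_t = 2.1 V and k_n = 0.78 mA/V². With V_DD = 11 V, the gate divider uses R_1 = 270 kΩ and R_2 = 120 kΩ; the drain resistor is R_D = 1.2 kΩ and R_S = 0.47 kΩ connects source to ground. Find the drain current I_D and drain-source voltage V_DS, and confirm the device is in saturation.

V_G = V_DD·R_2/(R_1+R_2) = 11×120/390 = 3.38 V.
Assume saturation: I_D = (k_n/2)(V_GS − V_t)² with V_GS = V_G − I_D·R_S = 3.38 − 0.47·I_D.
Substituting gives 0.0862·I_D² − 1.47·I_D + 0.644 = 0, with roots I_D = 0.449 or 16.6 mA.
The root I_D = 16.6 mA gives V_GS = -4.43 V ≤ V_t, so take I_D = 0.449 mA.
Then V_GS = 3.17 V and V_DS = V_DD − I_D(R_D+R_S) = 11 − 0.449×1.67 = 10.2 V.
Saturation requires V_DS ≥ V_GS − V_t = 1.07 V; 10.2 ≥ 1.07 ✓.

I_D ≈ 0.45 mA, V_DS ≈ 10 V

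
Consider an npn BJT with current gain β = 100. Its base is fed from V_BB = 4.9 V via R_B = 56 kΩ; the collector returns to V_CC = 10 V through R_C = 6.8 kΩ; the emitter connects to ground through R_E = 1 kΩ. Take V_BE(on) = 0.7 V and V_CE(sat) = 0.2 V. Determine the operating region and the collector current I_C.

Assume active: I_B = (4.9 − 0.7)/(56 + 101×1) = 0.0268 mA, I_C = β·I_B = 2.68 mA.
Then V_CE = 10 − 2.68×6.8 − 2.7×1 = -10.9 V < 0.2 V — the active assumption fails.
Re-solve with V_CE = 0.2 V. KCL at the emitter: V_E/R_E = (V_BB−0.7−V_E)/R_B + (V_CC−0.2−V_E)/R_C, giving V_E = 1.3 V.
I_C = (V_CC − 0.2 − V_E)/R_C = (9.8 − 1.3)/6.8 = 1.25 mA.
Check: I_B = (4.2 − 1.3)/56 = 0.0518 mA, and β·I_B = 5.18 mA > I_C, confirming saturation.

saturation; I_C ≈ 1.2 mA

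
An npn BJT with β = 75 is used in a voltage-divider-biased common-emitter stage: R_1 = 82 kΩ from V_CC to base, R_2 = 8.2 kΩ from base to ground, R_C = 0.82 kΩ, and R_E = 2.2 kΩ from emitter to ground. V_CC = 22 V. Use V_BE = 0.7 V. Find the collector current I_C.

Thevenize the base divider: V_Th = V_CC·R_2/(R_1+R_2) = 22×8.2/90.2 = 2 V, R_Th = R_1‖R_2 = 7.45 kΩ.
Base-emitter loop: V_Th = I_B·R_Th + V_BE + (β+1)I_B·R_E, so I_B = (2 − 0.7) / (7.45 + 76×2.2) = 0.00744 mA.
I_C = β·I_B = 75×0.00744 = 0.558 mA, and I_E = (β+1)I_B = 0.566 mA.
V_CE = V_CC − I_C·R_C − I_E·R_E = 22 − 0.558×0.82 − 0.566×2.2 = 20.3 V.
V_CE = 20.3 V > 0.2 V confirms active-region operation.

I_C ≈ 0.56 mA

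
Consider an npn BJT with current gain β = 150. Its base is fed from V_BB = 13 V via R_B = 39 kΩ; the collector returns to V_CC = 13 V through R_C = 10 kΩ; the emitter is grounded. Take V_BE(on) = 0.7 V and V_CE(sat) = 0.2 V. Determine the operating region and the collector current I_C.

saturation; I_C ≈ 1.3 mA

Assume active: I_B = (13 − 0.7)/39 = 0.315 mA, giving I_C = β·I_B = 47.3 mA.
But then V_CE = 13 − 47.3×10 = -460 V < V_CE(sat) = 0.2 V — impossible in the active region.
So the transistor is saturated. With V_CE = 0.2 V, I_C = (V_CC − 0.2)/R_C = 12.8/10 = 1.28 mA.
Check: β·I_B = 47.3 mA > I_C = 1.28 mA, confirming saturation.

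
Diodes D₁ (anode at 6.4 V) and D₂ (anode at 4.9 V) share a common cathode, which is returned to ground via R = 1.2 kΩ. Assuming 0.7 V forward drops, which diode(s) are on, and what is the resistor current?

Only D₁ conducts; I_R ≈ 4.8 mA

Assume both conduct. Then node N would need to be at both 6.4−0.7 = 5.7 V and 4.9−0.7 = 4.2 V, which is impossible.
Assume only D₁ conducts: V_N = 6.4 − 0.7 = 5.7 V, so I_R = 5.7/1.2 = 4.75 mA.
Check D₂: its anode-to-cathode voltage is 4.9 − 5.7 = -0.8 V < 0.7 V, so it is off. The assumption is consistent.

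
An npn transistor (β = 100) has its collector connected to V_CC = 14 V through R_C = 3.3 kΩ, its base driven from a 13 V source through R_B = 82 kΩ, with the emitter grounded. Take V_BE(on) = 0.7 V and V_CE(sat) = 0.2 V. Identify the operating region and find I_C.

saturation; I_C ≈ 4.2 mA

Assume active: I_B = (13 − 0.7)/82 = 0.15 mA, giving I_C = β·I_B = 15 mA.
But then V_CE = 14 − 15×3.3 = -35.5 V < V_CE(sat) = 0.2 V — impossible in the active region.
So the transistor is saturated. With V_CE = 0.2 V, I_C = (V_CC − 0.2)/R_C = 13.8/3.3 = 4.18 mA.
Check: β·I_B = 15 mA > I_C = 4.18 mA, confirming saturation.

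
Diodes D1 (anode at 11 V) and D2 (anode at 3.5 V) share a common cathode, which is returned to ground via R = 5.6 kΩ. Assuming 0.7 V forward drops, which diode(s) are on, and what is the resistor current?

Assume both conduct. Then node N would need to be at both 11−0.7 = 10.3 V and 3.5−0.7 = 2.8 V, which is impossible.
Assume only D1 conducts: V_N = 11 − 0.7 = 10.3 V, so I_R = 10.3/5.6 = 1.84 mA.
Check D2: its anode-to-cathode voltage is 3.5 − 10.3 = -6.8 V < 0.7 V, so it is off. The assumption is consistent.

Only D1 conducts; I_R ≈ 1.8 mA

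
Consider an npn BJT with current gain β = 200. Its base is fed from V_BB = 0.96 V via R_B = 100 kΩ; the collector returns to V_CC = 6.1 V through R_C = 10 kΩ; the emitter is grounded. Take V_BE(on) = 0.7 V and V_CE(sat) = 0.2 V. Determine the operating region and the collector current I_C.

active; I_C ≈ 0.52 mA

Assume active. Base-emitter loop: I_B = (V_BB − V_BE)/R_B = (0.96 − 0.7)/100 = 0.0026 mA.
I_C = β·I_B = 200×0.0026 = 0.52 mA.
V_CE = V_CC − I_C·R_C = 6.1 − 0.52×10 = 0.9 V > V_CE(sat), so the active-region assumption holds.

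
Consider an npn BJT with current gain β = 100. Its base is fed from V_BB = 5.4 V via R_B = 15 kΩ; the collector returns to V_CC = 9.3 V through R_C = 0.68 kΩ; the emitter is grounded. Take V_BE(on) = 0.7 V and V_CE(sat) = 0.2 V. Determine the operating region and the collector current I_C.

Assume active: I_B = (5.4 − 0.7)/15 = 0.313 mA, giving I_C = β·I_B = 31.3 mA.
But then V_CE = 9.3 − 31.3×0.68 = -12 V < V_CE(sat) = 0.2 V — impossible in the active region.
So the transistor is saturated. With V_CE = 0.2 V, I_C = (V_CC − 0.2)/R_C = 9.1/0.68 = 13.4 mA.
Check: β·I_B = 31.3 mA > I_C = 13.4 mA, confirming saturation.

saturation; I_C ≈ 13 mA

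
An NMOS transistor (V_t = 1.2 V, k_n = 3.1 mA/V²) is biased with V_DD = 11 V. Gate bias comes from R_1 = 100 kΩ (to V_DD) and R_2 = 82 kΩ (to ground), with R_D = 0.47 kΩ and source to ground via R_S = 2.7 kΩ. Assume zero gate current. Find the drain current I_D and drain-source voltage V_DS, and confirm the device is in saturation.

V_G = V_DD·R_2/(R_1+R_2) = 11×82/182 = 4.96 V.
Assume saturation: I_D = (k_n/2)(V_GS − V_t)² with V_GS = V_G − I_D·R_S = 4.96 − 2.7·I_D.
Substituting gives 11.3·I_D² − 32.4·I_D + 21.9 = 0, with roots I_D = 1.08 or 1.79 mA.
The root I_D = 1.79 mA gives V_GS = 0.126 V ≤ V_t, so take I_D = 1.08 mA.
Then V_GS = 2.04 V and V_DS = V_DD − I_D(R_D+R_S) = 11 − 1.08×3.17 = 7.57 V.
Saturation requires V_DS ≥ V_GS − V_t = 0.835 V; 7.57 ≥ 0.835 ✓.

I_D ≈ 1.1 mA, V_DS ≈ 7.6 V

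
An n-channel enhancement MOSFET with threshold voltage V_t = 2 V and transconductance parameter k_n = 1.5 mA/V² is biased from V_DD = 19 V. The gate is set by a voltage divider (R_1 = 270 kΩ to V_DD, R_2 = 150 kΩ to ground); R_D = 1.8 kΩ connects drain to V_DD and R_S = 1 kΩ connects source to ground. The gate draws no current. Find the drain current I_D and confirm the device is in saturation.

V_G = V_DD·R_2/(R_1+R_2) = 19×150/420 = 6.79 V.
Assume saturation: I_D = (k_n/2)(V_GS − V_t)² with V_GS = V_G − I_D·R_S = 6.79 − 1·I_D.
Substituting gives 0.75·I_D² − 8.18·I_D + 17.2 = 0, with roots I_D = 2.84 or 8.06 mA.
The root I_D = 8.06 mA gives V_GS = -1.28 V ≤ V_t, so take I_D = 2.84 mA.
Then V_GS = 3.95 V and V_DS = V_DD − I_D(R_D+R_S) = 19 − 2.84×2.8 = 11 V.
Saturation requires V_DS ≥ V_GS − V_t = 1.95 V; 11 ≥ 1.95 ✓.

I_D ≈ 2.8 mA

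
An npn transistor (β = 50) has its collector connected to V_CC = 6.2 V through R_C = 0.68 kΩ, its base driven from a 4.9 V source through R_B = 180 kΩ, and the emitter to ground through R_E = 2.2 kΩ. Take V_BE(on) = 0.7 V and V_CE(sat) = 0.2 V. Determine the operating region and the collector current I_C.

active; I_C ≈ 0.72 mA

Assume active. Base-emitter loop: I_B = (V_BB − V_BE)/(R_B + (β+1)R_E) = (4.9 − 0.7)/(180 + 51×2.2) = 0.0144 mA.
I_C = β·I_B = 50×0.0144 = 0.719 mA.
V_CE = V_CC − I_C·R_C − I_E·R_E = 6.2 − 0.719×0.68 − 0.733×2.2 = 4.1 V > V_CE(sat), so the active-region assumption holds.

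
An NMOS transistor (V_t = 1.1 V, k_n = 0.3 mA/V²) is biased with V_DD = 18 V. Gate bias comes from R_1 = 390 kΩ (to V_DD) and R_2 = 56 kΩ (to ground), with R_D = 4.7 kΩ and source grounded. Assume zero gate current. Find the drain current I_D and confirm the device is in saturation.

V_G = V_DD·R_2/(R_1+R_2) = 18×56/446 = 2.26 V. With the source grounded, V_GS = V_G = 2.26 V.
Assume saturation: I_D = (k_n/2)(V_GS − V_t)² = (0.3/2)×(2.26 − 1.1)² = 0.15×1.16² = 0.202 mA.
V_DS = V_DD − I_D·R_D = 18 − 0.202×4.7 = 17.1 V.
Saturation requires V_DS ≥ V_GS − V_t = 1.16 V; 17.1 ≥ 1.16 ✓.

I_D ≈ 0.2 mA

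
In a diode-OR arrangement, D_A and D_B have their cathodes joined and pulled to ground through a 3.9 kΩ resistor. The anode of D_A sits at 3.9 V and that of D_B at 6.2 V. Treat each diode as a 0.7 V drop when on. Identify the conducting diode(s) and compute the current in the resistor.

Only D_B conducts; I_R ≈ 1.4 mA

Assume both conduct. Then node N would need to be at both 3.9−0.7 = 3.2 V and 6.2−0.7 = 5.5 V, which is impossible.
Assume only D_B conducts: V_N = 6.2 − 0.7 = 5.5 V, so I_R = 5.5/3.9 = 1.41 mA.
Check D_A: its anode-to-cathode voltage is 3.9 − 5.5 = -1.6 V < 0.7 V, so it is off. The assumption is consistent.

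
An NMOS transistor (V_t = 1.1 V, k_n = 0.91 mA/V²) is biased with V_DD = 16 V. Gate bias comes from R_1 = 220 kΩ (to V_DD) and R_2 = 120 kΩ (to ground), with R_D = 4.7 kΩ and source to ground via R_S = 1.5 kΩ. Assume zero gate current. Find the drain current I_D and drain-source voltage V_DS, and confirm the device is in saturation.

I_D ≈ 1.7 mA, V_DS ≈ 5.3 V

V_G = V_DD·R_2/(R_1+R_2) = 16×120/340 = 5.65 V.
Assume saturation: I_D = (k_n/2)(V_GS − V_t)² with V_GS = V_G − I_D·R_S = 5.65 − 1.5·I_D.
Substituting gives 1.02·I_D² − 7.21·I_D + 9.41 = 0, with roots I_D = 1.73 or 5.31 mA.
The root I_D = 5.31 mA gives V_GS = -2.32 V ≤ V_t, so take I_D = 1.73 mA.
Then V_GS = 3.05 V and V_DS = V_DD − I_D(R_D+R_S) = 16 − 1.73×6.2 = 5.27 V.
Saturation requires V_DS ≥ V_GS − V_t = 1.95 V; 5.27 ≥ 1.95 ✓.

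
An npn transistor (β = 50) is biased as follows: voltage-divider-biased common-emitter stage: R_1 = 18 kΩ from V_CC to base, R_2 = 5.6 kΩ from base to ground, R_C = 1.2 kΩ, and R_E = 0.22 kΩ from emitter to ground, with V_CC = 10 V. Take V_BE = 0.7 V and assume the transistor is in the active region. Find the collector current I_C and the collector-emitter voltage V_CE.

Thevenize the base divider: V_Th = V_CC·R_2/(R_1+R_2) = 10×5.6/23.6 = 2.37 V, R_Th = R_1‖R_2 = 4.27 kΩ.
Base-emitter loop: V_Th = I_B·R_Th + V_BE + (β+1)I_B·R_E, so I_B = (2.37 − 0.7) / (4.27 + 51×0.22) = 0.108 mA.
I_C = β·I_B = 50×0.108 = 5.4 mA, and I_E = (β+1)I_B = 5.51 mA.
V_CE = V_CC − I_C·R_C − I_E·R_E = 10 − 5.4×1.2 − 5.51×0.22 = 2.31 V.
V_CE = 2.31 V > 0.2 V confirms active-region operation.

I_C ≈ 5.4 mA, V_CE ≈ 2.3 V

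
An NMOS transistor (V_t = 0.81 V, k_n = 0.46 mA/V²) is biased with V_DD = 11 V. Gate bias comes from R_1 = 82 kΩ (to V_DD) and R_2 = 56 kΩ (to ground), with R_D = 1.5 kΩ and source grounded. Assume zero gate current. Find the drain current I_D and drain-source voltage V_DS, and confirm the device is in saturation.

V_G = V_DD·R_2/(R_1+R_2) = 11×56/138 = 4.46 V. With the source grounded, V_GS = V_G = 4.46 V.
Assume saturation: I_D = (k_n/2)(V_GS − V_t)² = (0.46/2)×(4.46 − 0.81)² = 0.23×3.65² = 3.07 mA.
V_DS = V_DD − I_D·R_D = 11 − 3.07×1.5 = 6.39 V.
Saturation requires V_DS ≥ V_GS − V_t = 3.65 V; 6.39 ≥ 3.65 ✓.

I_D ≈ 3.1 mA, V_DS ≈ 6.4 V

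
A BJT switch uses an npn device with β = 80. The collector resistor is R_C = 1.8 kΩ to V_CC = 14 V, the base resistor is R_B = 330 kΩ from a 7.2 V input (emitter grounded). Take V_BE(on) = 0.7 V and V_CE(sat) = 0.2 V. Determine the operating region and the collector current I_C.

active; I_C ≈ 1.6 mA

Assume active. Base-emitter loop: I_B = (V_BB − V_BE)/R_B = (7.2 − 0.7)/330 = 0.0197 mA.
I_C = β·I_B = 80×0.0197 = 1.58 mA.
V_CE = V_CC − I_C·R_C = 14 − 1.58×1.8 = 11.2 V > V_CE(sat), so the active-region assumption holds.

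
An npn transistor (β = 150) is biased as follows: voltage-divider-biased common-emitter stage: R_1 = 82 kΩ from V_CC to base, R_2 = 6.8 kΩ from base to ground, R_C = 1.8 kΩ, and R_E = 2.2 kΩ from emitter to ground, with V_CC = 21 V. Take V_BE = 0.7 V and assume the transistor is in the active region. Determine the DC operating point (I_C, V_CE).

Thevenize the base divider: V_Th = V_CC·R_2/(R_1+R_2) = 21×6.8/88.8 = 1.61 V, R_Th = R_1‖R_2 = 6.28 kΩ.
Base-emitter loop: V_Th = I_B·R_Th + V_BE + (β+1)I_B·R_E, so I_B = (1.61 − 0.7) / (6.28 + 151×2.2) = 0.00268 mA.
I_C = β·I_B = 150×0.00268 = 0.402 mA, and I_E = (β+1)I_B = 0.405 mA.
V_CE = V_CC − I_C·R_C − I_E·R_E = 21 − 0.402×1.8 − 0.405×2.2 = 19.4 V.
V_CE = 19.4 V > 0.2 V confirms active-region operation.

I_C ≈ 0.4 mA, V_CE ≈ 19 V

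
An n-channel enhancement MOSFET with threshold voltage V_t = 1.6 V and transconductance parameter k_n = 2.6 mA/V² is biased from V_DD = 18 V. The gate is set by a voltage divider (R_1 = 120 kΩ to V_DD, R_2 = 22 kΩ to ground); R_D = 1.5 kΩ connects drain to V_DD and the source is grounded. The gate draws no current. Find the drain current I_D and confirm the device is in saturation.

V_G = V_DD·R_2/(R_1+R_2) = 18×22/142 = 2.79 V. With the source grounded, V_GS = V_G = 2.79 V.
Assume saturation: I_D = (k_n/2)(V_GS − V_t)² = (2.6/2)×(2.79 − 1.6)² = 1.3×1.19² = 1.84 mA.
V_DS = V_DD − I_D·R_D = 18 − 1.84×1.5 = 15.2 V.
Saturation requires V_DS ≥ V_GS − V_t = 1.19 V; 15.2 ≥ 1.19 ✓.

I_D ≈ 1.8 mA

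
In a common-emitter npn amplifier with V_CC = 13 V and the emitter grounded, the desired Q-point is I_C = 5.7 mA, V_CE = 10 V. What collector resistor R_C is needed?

Collector loop: V_CC = I_C·R_C + V_CE.
R_C = (V_CC − V_CE)/I_C = (13 − 10)/5.7 = 0.526 kΩ.

R_C ≈ 0.53 kΩ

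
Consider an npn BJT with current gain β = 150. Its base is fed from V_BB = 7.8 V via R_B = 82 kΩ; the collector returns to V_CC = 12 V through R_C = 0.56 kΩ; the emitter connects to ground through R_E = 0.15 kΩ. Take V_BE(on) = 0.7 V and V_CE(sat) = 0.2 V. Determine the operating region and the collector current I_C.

active; I_C ≈ 10 mA

Assume active. Base-emitter loop: I_B = (V_BB − V_BE)/(R_B + (β+1)R_E) = (7.8 − 0.7)/(82 + 151×0.15) = 0.0678 mA.
I_C = β·I_B = 150×0.0678 = 10.2 mA.
V_CE = V_CC − I_C·R_C − I_E·R_E = 12 − 10.2×0.56 − 10.2×0.15 = 4.76 V > V_CE(sat), so the active-region assumption holds.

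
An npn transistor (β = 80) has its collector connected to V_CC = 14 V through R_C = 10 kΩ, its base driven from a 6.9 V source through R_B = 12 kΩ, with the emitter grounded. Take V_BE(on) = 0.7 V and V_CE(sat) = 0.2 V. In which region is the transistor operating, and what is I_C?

saturation; I_C ≈ 1.4 mA

Assume active: I_B = (6.9 − 0.7)/12 = 0.517 mA, giving I_C = β·I_B = 41.3 mA.
But then V_CE = 14 − 41.3×10 = -399 V < V_CE(sat) = 0.2 V — impossible in the active region.
So the transistor is saturated. With V_CE = 0.2 V, I_C = (V_CC − 0.2)/R_C = 13.8/10 = 1.38 mA.
Check: β·I_B = 41.3 mA > I_C = 1.38 mA, confirming saturation.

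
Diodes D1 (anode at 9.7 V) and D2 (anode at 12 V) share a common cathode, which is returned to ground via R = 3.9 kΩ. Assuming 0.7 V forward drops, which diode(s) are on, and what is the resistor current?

Assume both conduct. Then node N would need to be at both 9.7−0.7 = 9 V and 12−0.7 = 11.3 V, which is impossible.
Assume only D2 conducts: V_N = 12 − 0.7 = 11.3 V, so I_R = 11.3/3.9 = 2.9 mA.
Check D1: its anode-to-cathode voltage is 9.7 − 11.3 = -1.6 V < 0.7 V, so it is off. The assumption is consistent.

Only D2 conducts; I_R ≈ 2.9 mA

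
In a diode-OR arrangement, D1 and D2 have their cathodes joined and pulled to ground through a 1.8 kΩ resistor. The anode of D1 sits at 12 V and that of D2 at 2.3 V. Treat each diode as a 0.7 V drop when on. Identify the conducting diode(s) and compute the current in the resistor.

Only D1 conducts; I_R ≈ 6.3 mA

Assume both conduct. Then node N would need to be at both 12−0.7 = 11.3 V and 2.3−0.7 = 1.6 V, which is impossible.
Assume only D1 conducts: V_N = 12 − 0.7 = 11.3 V, so I_R = 11.3/1.8 = 6.28 mA.
Check D2: its anode-to-cathode voltage is 2.3 − 11.3 = -9 V < 0.7 V, so it is off. The assumption is consistent.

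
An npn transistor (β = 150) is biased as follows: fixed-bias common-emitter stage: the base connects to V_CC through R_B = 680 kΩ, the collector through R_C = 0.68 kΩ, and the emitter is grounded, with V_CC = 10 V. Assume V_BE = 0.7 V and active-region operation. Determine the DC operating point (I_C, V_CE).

Base loop: V_CC = I_B·R_B + V_BE, so I_B = (10 − 0.7)/680 kΩ = 0.0137 mA.
In the active region I_C = β·I_B = 150 × 0.0137 = 2.05 mA.
Collector loop: V_CE = V_CC − I_C·R_C = 10 − 2.05×0.68 = 8.61 V.
Since V_CE = 8.61 V > V_CE(sat) ≈ 0.2 V, the transistor is in the active region as assumed.

I_C ≈ 2.1 mA, V_CE ≈ 8.6 V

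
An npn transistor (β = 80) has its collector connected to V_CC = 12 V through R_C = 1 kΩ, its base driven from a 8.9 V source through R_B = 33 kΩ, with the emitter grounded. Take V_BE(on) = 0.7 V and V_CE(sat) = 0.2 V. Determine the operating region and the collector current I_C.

saturation; I_C ≈ 12 mA

Assume active: I_B = (8.9 − 0.7)/33 = 0.248 mA, giving I_C = β·I_B = 19.9 mA.
But then V_CE = 12 − 19.9×1 = -7.88 V < V_CE(sat) = 0.2 V — impossible in the active region.
So the transistor is saturated. With V_CE = 0.2 V, I_C = (V_CC − 0.2)/R_C = 11.8/1 = 11.8 mA.
Check: β·I_B = 19.9 mA > I_C = 11.8 mA, confirming saturation.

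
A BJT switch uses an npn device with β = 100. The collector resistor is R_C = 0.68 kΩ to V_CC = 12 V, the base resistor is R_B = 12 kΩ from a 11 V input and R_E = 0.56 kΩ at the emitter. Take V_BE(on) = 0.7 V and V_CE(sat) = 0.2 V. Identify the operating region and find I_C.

saturation; I_C ≈ 9.3 mA

Assume active: I_B = (11 − 0.7)/(12 + 101×0.56) = 0.15 mA, I_C = β·I_B = 15 mA.
Then V_CE = 12 − 15×0.68 − 15.2×0.56 = -6.71 V < 0.2 V — the active assumption fails.
Re-solve with V_CE = 0.2 V. KCL at the emitter: V_E/R_E = (V_BB−0.7−V_E)/R_B + (V_CC−0.2−V_E)/R_C, giving V_E = 5.45 V.
I_C = (V_CC − 0.2 − V_E)/R_C = (11.8 − 5.45)/0.68 = 9.33 mA.
Check: I_B = (10.3 − 5.45)/12 = 0.404 mA, and β·I_B = 40.4 mA > I_C, confirming saturation.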